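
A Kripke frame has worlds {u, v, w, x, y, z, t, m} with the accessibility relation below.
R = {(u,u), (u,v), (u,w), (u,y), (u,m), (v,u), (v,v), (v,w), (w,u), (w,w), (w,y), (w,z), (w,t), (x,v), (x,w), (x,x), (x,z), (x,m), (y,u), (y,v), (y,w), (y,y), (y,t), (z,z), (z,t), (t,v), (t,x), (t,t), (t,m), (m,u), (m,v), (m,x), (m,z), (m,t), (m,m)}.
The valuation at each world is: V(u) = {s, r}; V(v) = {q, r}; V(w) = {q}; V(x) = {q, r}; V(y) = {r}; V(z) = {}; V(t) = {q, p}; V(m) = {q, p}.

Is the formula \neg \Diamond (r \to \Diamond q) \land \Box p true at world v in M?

No

Recall that \Box ψ holds at a world iff ψ holds at every accessible world, and \Diamond ψ holds iff ψ holds at some accessible world.
At v: \neg \Diamond (r \to \Diamond q) is false, \Box p is false, so \neg \Diamond (r \to \Diamond q) \land \Box p is false.
  At v: \Diamond (r \to \Diamond q) is true, so \neg \Diamond (r \to \Diamond q) is false.
    At v: \Diamond (r \to \Diamond q) requires r \to \Diamond q at some successor in {u, v, w}.
      r \to \Diamond q holds at u, so \Diamond (r \to \Diamond q) is true at v.
  At v: \Box p requires p at every successor {u, v, w}.
    p fails at u, so \Box p is false at v.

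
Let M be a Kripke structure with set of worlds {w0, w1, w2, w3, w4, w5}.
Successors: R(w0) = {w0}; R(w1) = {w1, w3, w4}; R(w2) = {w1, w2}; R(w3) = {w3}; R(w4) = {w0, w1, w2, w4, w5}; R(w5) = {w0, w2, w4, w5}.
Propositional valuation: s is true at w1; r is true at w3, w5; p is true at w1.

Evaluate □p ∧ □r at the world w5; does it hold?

At w5: □p is false, □r is false, so □p ∧ □r is false.
  At w5: □p requires p at every successor {w0, w2, w4, w5}.
    p fails at w0, so □p is false at w5.
  At w5: □r requires r at every successor {w0, w2, w4, w5}.
    r fails at w0, so □r is false at w5.

No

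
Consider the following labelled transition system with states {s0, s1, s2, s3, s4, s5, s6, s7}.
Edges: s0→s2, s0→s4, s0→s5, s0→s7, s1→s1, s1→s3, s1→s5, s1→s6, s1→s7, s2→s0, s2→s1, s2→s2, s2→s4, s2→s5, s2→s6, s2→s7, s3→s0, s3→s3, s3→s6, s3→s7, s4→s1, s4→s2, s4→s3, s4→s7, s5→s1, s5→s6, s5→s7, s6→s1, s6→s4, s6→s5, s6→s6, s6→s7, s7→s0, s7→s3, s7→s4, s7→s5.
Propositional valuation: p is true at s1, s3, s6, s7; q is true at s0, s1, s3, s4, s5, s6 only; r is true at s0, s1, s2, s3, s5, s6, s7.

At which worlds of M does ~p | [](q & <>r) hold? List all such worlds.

Let φ = ~p | [](q & <>r). Evaluate φ at each world:
  s0 (successors {s2, s4, s5, s7}): φ is true.
  s1 (successors {s1, s3, s5, s6, s7}): φ is false.
  s2 (successors {s0, s1, s2, s4, s5, s6, s7}): φ is true.
  s3 (successors {s0, s3, s6, s7}): φ is false.
  s4 (successors {s1, s2, s3, s7}): φ is true.
  s5 (successors {s1, s6, s7}): φ is true.
  s6 (successors {s1, s4, s5, s6, s7}): φ is false.
  s7 (successors {s0, s3, s4, s5}): φ is true.
For instance, at s0:
  At s0: ~p is true, [](q & <>r) is false, so ~p | [](q & <>r) is true.
    At s0: [](q & <>r) requires q & <>r at every successor {s2, s4, s5, s7}.
      q & <>r fails at s2, so [](q & <>r) is false at s0.
Satisfying worlds: {s0, s2, s4, s5, s7}

s0, s2, s4, s5, s7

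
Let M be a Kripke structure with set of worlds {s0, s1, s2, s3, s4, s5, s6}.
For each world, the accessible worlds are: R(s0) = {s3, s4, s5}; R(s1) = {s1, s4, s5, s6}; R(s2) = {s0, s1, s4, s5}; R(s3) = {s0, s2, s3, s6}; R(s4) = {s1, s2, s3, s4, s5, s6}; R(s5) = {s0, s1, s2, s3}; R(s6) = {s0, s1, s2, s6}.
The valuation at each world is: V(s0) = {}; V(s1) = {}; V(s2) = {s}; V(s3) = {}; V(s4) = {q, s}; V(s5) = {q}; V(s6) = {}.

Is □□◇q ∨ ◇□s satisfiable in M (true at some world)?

No

Recall that □ψ holds at a world iff ψ holds at every accessible world, and ◇ψ holds iff ψ holds at some accessible world.
Let φ = □□◇q ∨ ◇□s. Evaluate φ at each world:
  s0 (successors {s3, s4, s5}): φ is false.
  s1 (successors {s1, s4, s5, s6}): φ is false.
  s2 (successors {s0, s1, s4, s5}): φ is false.
  s3 (successors {s0, s2, s3, s6}): φ is false.
  s4 (successors {s1, s2, s3, s4, s5, s6}): φ is false.
  s5 (successors {s0, s1, s2, s3}): φ is false.
  s6 (successors {s0, s1, s2, s6}): φ is false.
For instance, at s3:
  At s3: □□◇q is false, ◇□s is false, so □□◇q ∨ ◇□s is false.
    At s3: □□◇q requires □◇q at every successor {s0, s2, s3, s6}.
      □◇q fails at s0, so □□◇q is false at s3.
    At s3: ◇□s requires □s at some successor in {s0, s2, s3, s6}.
      At s0: □s is false.
      At s2: □s is false.
      At s3: □s is false.
      At s6: □s is false.
    So ◇□s is false at s3.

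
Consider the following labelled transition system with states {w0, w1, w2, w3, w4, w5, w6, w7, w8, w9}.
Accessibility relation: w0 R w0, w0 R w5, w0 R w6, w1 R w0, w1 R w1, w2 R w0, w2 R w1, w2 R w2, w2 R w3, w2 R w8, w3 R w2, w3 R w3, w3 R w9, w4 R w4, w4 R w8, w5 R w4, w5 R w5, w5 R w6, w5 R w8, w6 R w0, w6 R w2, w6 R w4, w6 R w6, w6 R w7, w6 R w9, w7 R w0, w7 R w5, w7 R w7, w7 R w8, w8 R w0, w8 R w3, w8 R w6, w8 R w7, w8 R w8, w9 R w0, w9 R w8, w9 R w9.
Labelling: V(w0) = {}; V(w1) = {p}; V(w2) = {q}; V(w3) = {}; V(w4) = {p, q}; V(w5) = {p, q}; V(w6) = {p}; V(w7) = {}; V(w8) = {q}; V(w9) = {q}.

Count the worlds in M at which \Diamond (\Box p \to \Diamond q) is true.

10

Let φ = \Diamond (\Box p \to \Diamond q). Evaluate φ at each world:
  w0 (successors {w0, w5, w6}): φ is true.
  w1 (successors {w0, w1}): φ is true.
  w2 (successors {w0, w1, w2, w3, w8}): φ is true.
  w3 (successors {w2, w3, w9}): φ is true.
  w4 (successors {w4, w8}): φ is true.
  w5 (successors {w4, w5, w6, w8}): φ is true.
  w6 (successors {w0, w2, w4, w6, w7, w9}): φ is true.
  w7 (successors {w0, w5, w7, w8}): φ is true.
  w8 (successors {w0, w3, w6, w7, w8}): φ is true.
  w9 (successors {w0, w8, w9}): φ is true.
For instance, at w9:
  At w9: \Diamond (\Box p \to \Diamond q) requires \Box p \to \Diamond q at some successor in {w0, w8, w9}.
    \Box p \to \Diamond q holds at w0, so \Diamond (\Box p \to \Diamond q) is true at w9.
      At w0: \Box p is false, \Diamond q is true, so \Box p \to \Diamond q is true.
Satisfying worlds: {w0, w1, w2, w3, w4, w5, w6, w7, w8, w9}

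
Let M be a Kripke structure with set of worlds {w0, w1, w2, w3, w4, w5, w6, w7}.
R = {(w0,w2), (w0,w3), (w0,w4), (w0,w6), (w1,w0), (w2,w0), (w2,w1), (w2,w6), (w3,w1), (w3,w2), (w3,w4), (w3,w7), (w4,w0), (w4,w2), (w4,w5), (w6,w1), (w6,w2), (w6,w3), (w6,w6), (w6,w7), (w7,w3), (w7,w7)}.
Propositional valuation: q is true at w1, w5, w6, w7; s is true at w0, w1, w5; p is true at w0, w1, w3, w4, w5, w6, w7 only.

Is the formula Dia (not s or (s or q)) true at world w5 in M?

At w5: no accessible worlds, so Dia (not s or (s or q)) is false.

No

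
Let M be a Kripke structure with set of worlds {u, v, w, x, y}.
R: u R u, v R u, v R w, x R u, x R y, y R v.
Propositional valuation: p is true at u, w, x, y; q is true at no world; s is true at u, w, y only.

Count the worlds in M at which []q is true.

1

Let φ = []q. Evaluate φ at each world:
  u (successors {u}): φ is false.
  v (successors {u, w}): φ is false.
  w (successors ∅): φ is true.
  x (successors {u, y}): φ is false.
  y (successors {v}): φ is false.
For instance, at x:
  At x: []q requires q at every successor {u, y}.
    q fails at u, so []q is false at x.
Satisfying worlds: {w}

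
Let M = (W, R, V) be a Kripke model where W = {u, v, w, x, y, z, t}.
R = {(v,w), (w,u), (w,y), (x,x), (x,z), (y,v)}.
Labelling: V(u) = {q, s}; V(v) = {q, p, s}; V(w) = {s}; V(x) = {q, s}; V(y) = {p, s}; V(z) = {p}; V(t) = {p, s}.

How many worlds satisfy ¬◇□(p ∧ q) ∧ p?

4

Recall that □ψ holds at a world iff ψ holds at every accessible world, and ◇ψ holds iff ψ holds at some accessible world.
Let φ = ¬◇□(p ∧ q) ∧ p. Evaluate φ at each world:
  u (successors ∅): φ is false.
  v (successors {w}): φ is true.
  w (successors {u, y}): φ is false.
  x (successors {x, z}): φ is false.
  y (successors {v}): φ is true.
  z (successors ∅): φ is true.
  t (successors ∅): φ is true.
For instance, at v:
  At v: ¬◇□(p ∧ q) is true, p is true, so ¬◇□(p ∧ q) ∧ p is true.
    At v: ◇□(p ∧ q) is false, so ¬◇□(p ∧ q) is true.
      At v: ◇□(p ∧ q) requires □(p ∧ q) at some successor in {w}.
        At w: □(p ∧ q) is false.
      So ◇□(p ∧ q) is false at v.
Satisfying worlds: {v, y, z, t}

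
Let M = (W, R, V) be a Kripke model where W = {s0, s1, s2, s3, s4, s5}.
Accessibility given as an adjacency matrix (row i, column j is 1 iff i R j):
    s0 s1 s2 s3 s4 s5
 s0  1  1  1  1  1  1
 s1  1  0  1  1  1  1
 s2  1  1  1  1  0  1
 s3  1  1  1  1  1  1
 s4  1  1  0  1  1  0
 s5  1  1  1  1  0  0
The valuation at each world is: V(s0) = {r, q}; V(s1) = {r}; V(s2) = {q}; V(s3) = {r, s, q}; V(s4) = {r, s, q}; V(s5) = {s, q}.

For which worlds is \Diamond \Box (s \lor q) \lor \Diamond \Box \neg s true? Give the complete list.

s0, s2, s3, s4, s5

Let φ = \Diamond \Box (s \lor q) \lor \Diamond \Box \neg s. Evaluate φ at each world:
  s0 (successors {s0, s1, s2, s3, s4, s5}): φ is true.
  s1 (successors {s0, s2, s3, s4, s5}): φ is false.
  s2 (successors {s0, s1, s2, s3, s5}): φ is true.
  s3 (successors {s0, s1, s2, s3, s4, s5}): φ is true.
  s4 (successors {s0, s1, s3, s4}): φ is true.
  s5 (successors {s0, s1, s2, s3}): φ is true.
For instance, at s4:
  At s4: \Diamond \Box (s \lor q) is true, \Diamond \Box \neg s is false, so \Diamond \Box (s \lor q) \lor \Diamond \Box \neg s is true.
    At s4: \Diamond \Box (s \lor q) requires \Box (s \lor q) at some successor in {s0, s1, s3, s4}.
      \Box (s \lor q) holds at s1, so \Diamond \Box (s \lor q) is true at s4.
    At s4: \Diamond \Box \neg s requires \Box \neg s at some successor in {s0, s1, s3, s4}.
      At s0: \Box \neg s is false.
      At s1: \Box \neg s is false.
      At s3: \Box \neg s is false.
      At s4: \Box \neg s is false.
    So \Diamond \Box \neg s is false at s4.
Satisfying worlds: {s0, s2, s3, s4, s5}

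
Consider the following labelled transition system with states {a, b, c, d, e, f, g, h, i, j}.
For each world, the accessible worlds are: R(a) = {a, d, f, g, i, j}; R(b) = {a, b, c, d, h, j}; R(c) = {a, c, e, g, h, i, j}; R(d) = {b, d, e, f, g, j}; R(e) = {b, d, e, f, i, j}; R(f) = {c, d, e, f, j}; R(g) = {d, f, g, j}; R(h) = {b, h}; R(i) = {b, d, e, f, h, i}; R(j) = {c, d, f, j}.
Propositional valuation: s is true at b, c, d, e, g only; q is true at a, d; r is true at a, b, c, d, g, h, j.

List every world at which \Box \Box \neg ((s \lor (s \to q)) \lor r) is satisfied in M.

none

Recall that \Box ψ holds at a world iff ψ holds at every accessible world, and \Diamond ψ holds iff ψ holds at some accessible world.
Let φ = \Box \Box \neg ((s \lor (s \to q)) \lor r). Evaluate φ at each world:
  a (successors {a, d, f, g, i, j}): φ is false.
  b (successors {a, b, c, d, h, j}): φ is false.
  c (successors {a, c, e, g, h, i, j}): φ is false.
  d (successors {b, d, e, f, g, j}): φ is false.
  e (successors {b, d, e, f, i, j}): φ is false.
  f (successors {c, d, e, f, j}): φ is false.
  g (successors {d, f, g, j}): φ is false.
  h (successors {b, h}): φ is false.
  i (successors {b, d, e, f, h, i}): φ is false.
  j (successors {c, d, f, j}): φ is false.
For instance, at j:
  At j: \Box \Box \neg ((s \lor (s \to q)) \lor r) requires \Box \neg ((s \lor (s \to q)) \lor r) at every successor {c, d, f, j}.
    \Box \neg ((s \lor (s \to q)) \lor r) fails at c, so \Box \Box \neg ((s \lor (s \to q)) \lor r) is false at j.
      At c: \Box \neg ((s \lor (s \to q)) \lor r) requires \neg ((s \lor (s \to q)) \lor r) at every successor {a, c, e, g, h, i, j}.
        \neg ((s \lor (s \to q)) \lor r) fails at a, so \Box \neg ((s \lor (s \to q)) \lor r) is false at c.
Satisfying worlds: none.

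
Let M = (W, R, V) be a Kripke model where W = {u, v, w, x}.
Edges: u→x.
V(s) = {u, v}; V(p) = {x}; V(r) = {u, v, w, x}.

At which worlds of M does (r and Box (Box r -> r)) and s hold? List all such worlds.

Let φ = (r and Box (Box r -> r)) and s. Evaluate φ at each world:
  u (successors {x}): φ is true.
  v (successors ∅): φ is true.
  w (successors ∅): φ is false.
  x (successors ∅): φ is false.
For instance, at u:
  At u: r and Box (Box r -> r) is true, s is true, so (r and Box (Box r -> r)) and s is true.
    At u: r is true, Box (Box r -> r) is true, so r and Box (Box r -> r) is true.
      At u: Box (Box r -> r) requires Box r -> r at every successor {x}.
        At x: Box r -> r is true.
      So Box (Box r -> r) is true at u.
Satisfying worlds: {u, v}

u, v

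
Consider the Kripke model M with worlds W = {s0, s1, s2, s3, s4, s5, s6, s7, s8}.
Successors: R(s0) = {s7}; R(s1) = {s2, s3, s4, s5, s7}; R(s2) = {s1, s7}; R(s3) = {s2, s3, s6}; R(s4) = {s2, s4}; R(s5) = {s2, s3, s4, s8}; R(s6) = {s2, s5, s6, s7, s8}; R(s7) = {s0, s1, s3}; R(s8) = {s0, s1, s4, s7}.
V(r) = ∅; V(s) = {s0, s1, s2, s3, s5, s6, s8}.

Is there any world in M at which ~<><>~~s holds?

No

Let φ = ~<><>~~s. Evaluate φ at each world:
  s0 (successors {s7}): φ is false.
  s1 (successors {s2, s3, s4, s5, s7}): φ is false.
  s2 (successors {s1, s7}): φ is false.
  s3 (successors {s2, s3, s6}): φ is false.
  s4 (successors {s2, s4}): φ is false.
  s5 (successors {s2, s3, s4, s8}): φ is false.
  s6 (successors {s2, s5, s6, s7, s8}): φ is false.
  s7 (successors {s0, s1, s3}): φ is false.
  s8 (successors {s0, s1, s4, s7}): φ is false.
For instance, at s2:
  At s2: <><>~~s is true, so ~<><>~~s is false.
    At s2: <><>~~s requires <>~~s at some successor in {s1, s7}.
      <>~~s holds at s1, so <><>~~s is true at s2.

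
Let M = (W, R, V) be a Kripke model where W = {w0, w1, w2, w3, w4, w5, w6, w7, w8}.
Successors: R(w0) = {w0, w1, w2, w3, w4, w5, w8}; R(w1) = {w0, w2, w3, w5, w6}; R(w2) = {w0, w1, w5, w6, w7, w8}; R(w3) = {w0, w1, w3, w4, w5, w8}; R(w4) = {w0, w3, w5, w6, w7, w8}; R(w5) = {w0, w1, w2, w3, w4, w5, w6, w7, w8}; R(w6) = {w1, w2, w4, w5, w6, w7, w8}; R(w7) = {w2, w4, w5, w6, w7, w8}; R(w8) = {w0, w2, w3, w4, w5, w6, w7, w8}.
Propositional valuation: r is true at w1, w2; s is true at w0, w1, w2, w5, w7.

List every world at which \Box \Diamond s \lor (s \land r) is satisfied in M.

Let φ = \Box \Diamond s \lor (s \land r). Evaluate φ at each world:
  w0 (successors {w0, w1, w2, w3, w4, w5, w8}): φ is true.
  w1 (successors {w0, w2, w3, w5, w6}): φ is true.
  w2 (successors {w0, w1, w5, w6, w7, w8}): φ is true.
  w3 (successors {w0, w1, w3, w4, w5, w8}): φ is true.
  w4 (successors {w0, w3, w5, w6, w7, w8}): φ is true.
  w5 (successors {w0, w1, w2, w3, w4, w5, w6, w7, w8}): φ is true.
  w6 (successors {w1, w2, w4, w5, w6, w7, w8}): φ is true.
  w7 (successors {w2, w4, w5, w6, w7, w8}): φ is true.
  w8 (successors {w0, w2, w3, w4, w5, w6, w7, w8}): φ is true.
For instance, at w5:
  At w5: \Box \Diamond s is true, s \land r is false, so \Box \Diamond s \lor (s \land r) is true.
    At w5: \Box \Diamond s requires \Diamond s at every successor {w0, w1, w2, w3, w4, w5, w6, w7, w8}.
      At w0: \Diamond s is true.
      At w1: \Diamond s is true.
      At w2: \Diamond s is true.
      At w3: \Diamond s is true.
      At w4: \Diamond s is true.
      At w5: \Diamond s is true.
      At w6: \Diamond s is true.
      At w7: \Diamond s is true.
      At w8: \Diamond s is true.
    So \Box \Diamond s is true at w5.
Satisfying worlds: {w0, w1, w2, w3, w4, w5, w6, w7, w8}

w0, w1, w2, w3, w4, w5, w6, w7, w8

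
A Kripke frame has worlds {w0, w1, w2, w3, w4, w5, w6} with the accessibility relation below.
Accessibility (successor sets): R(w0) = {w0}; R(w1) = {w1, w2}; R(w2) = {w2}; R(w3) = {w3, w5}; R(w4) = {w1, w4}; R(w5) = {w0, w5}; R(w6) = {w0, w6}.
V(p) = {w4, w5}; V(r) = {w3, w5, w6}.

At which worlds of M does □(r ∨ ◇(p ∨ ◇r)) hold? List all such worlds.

w3

Let φ = □(r ∨ ◇(p ∨ ◇r)). Evaluate φ at each world:
  w0 (successors {w0}): φ is false.
  w1 (successors {w1, w2}): φ is false.
  w2 (successors {w2}): φ is false.
  w3 (successors {w3, w5}): φ is true.
  w4 (successors {w1, w4}): φ is false.
  w5 (successors {w0, w5}): φ is false.
  w6 (successors {w0, w6}): φ is false.
For instance, at w2:
  At w2: □(r ∨ ◇(p ∨ ◇r)) requires r ∨ ◇(p ∨ ◇r) at every successor {w2}.
    r ∨ ◇(p ∨ ◇r) fails at w2, so □(r ∨ ◇(p ∨ ◇r)) is false at w2.
      At w2: r is false, ◇(p ∨ ◇r) is false, so r ∨ ◇(p ∨ ◇r) is false.
Satisfying worlds: {w3}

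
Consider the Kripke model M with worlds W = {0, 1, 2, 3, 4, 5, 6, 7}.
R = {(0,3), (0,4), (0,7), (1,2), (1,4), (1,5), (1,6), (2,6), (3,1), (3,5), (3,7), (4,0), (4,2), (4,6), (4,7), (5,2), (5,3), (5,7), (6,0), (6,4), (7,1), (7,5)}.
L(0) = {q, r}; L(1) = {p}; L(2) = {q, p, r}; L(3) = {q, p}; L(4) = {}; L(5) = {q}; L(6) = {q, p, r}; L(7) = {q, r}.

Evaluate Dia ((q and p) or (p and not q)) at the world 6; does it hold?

No

At 6: Dia ((q and p) or (p and not q)) requires (q and p) or (p and not q) at some successor in {0, 4}.
  At 0: (q and p) or (p and not q) is false.
  At 4: (q and p) or (p and not q) is false.
So Dia ((q and p) or (p and not q)) is false at 6.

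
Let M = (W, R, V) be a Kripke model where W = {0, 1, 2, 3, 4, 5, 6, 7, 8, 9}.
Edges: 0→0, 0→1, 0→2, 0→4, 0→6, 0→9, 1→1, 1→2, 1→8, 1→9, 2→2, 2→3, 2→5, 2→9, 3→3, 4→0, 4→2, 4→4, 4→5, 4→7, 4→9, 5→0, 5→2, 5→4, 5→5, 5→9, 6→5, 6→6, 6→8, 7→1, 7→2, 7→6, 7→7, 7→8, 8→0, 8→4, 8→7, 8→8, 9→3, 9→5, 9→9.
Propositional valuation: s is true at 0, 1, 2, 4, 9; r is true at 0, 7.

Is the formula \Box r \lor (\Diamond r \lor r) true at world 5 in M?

Yes

At 5: \Box r is false, \Diamond r \lor r is true, so \Box r \lor (\Diamond r \lor r) is true.
  At 5: \Box r requires r at every successor {0, 2, 4, 5, 9}.
    r fails at 2, so \Box r is false at 5.
  At 5: \Diamond r is true, r is false, so \Diamond r \lor r is true.
    At 5: \Diamond r requires r at some successor in {0, 2, 4, 5, 9}.
      r holds at 0, so \Diamond r is true at 5.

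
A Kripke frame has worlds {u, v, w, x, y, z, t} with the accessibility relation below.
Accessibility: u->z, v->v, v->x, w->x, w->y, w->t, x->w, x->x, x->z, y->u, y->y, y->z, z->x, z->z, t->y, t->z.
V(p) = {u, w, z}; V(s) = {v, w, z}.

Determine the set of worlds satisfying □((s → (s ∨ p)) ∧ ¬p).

Recall that □ψ holds at a world iff ψ holds at every accessible world, and ◇ψ holds iff ψ holds at some accessible world.
Let φ = □((s → (s ∨ p)) ∧ ¬p). Evaluate φ at each world:
  u (successors {z}): φ is false.
  v (successors {v, x}): φ is true.
  w (successors {x, y, t}): φ is true.
  x (successors {w, x, z}): φ is false.
  y (successors {u, y, z}): φ is false.
  z (successors {x, z}): φ is false.
  t (successors {y, z}): φ is false.
For instance, at t:
  At t: □((s → (s ∨ p)) ∧ ¬p) requires (s → (s ∨ p)) ∧ ¬p at every successor {y, z}.
    (s → (s ∨ p)) ∧ ¬p fails at z, so □((s → (s ∨ p)) ∧ ¬p) is false at t.
Satisfying worlds: {v, w}

v, w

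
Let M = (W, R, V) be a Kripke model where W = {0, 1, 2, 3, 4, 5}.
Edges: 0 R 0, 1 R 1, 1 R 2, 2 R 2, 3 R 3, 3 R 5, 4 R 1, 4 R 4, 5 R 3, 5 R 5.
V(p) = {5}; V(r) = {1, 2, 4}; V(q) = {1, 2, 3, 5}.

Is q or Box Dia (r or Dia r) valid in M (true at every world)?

No

Let φ = q or Box Dia (r or Dia r). Evaluate φ at each world:
  0 (successors {0}): φ is false.
  1 (successors {1, 2}): φ is true.
  2 (successors {2}): φ is true.
  3 (successors {3, 5}): φ is true.
  4 (successors {1, 4}): φ is true.
  5 (successors {3, 5}): φ is true.
Detail at 0 (counterexample):
  At 0: q is false, Box Dia (r or Dia r) is false, so q or Box Dia (r or Dia r) is false.
    At 0: Box Dia (r or Dia r) requires Dia (r or Dia r) at every successor {0}.
      Dia (r or Dia r) fails at 0, so Box Dia (r or Dia r) is false at 0.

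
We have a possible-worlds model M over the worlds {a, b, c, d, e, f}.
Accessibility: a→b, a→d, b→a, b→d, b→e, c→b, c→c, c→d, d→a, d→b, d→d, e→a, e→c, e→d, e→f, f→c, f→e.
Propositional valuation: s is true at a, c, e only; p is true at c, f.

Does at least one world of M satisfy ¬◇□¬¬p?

Let φ = ¬◇□¬¬p. Evaluate φ at each world:
  a (successors {b, d}): φ is true.
  b (successors {a, d, e}): φ is true.
  c (successors {b, c, d}): φ is true.
  d (successors {a, b, d}): φ is true.
  e (successors {a, c, d, f}): φ is true.
  f (successors {c, e}): φ is true.
Detail at a (witness):
  At a: ◇□¬¬p is false, so ¬◇□¬¬p is true.
    At a: ◇□¬¬p requires □¬¬p at some successor in {b, d}.
      At b: □¬¬p is false.
      At d: □¬¬p is false.
    So ◇□¬¬p is false at a.

Yes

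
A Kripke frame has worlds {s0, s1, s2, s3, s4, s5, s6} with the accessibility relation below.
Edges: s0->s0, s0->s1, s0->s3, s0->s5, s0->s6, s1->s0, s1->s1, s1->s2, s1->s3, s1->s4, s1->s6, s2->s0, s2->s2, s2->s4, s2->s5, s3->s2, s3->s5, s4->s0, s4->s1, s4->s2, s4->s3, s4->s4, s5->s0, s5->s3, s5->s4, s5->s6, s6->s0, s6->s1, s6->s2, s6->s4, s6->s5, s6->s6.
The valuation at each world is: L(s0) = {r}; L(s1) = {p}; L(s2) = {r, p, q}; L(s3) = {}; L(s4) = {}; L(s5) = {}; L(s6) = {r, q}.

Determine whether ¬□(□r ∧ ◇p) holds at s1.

Yes

At s1: □(□r ∧ ◇p) is false, so ¬□(□r ∧ ◇p) is true.
  At s1: □(□r ∧ ◇p) requires □r ∧ ◇p at every successor {s0, s1, s2, s3, s4, s6}.
    □r ∧ ◇p fails at s0, so □(□r ∧ ◇p) is false at s1.
      At s0: □r is false, ◇p is true, so □r ∧ ◇p is false.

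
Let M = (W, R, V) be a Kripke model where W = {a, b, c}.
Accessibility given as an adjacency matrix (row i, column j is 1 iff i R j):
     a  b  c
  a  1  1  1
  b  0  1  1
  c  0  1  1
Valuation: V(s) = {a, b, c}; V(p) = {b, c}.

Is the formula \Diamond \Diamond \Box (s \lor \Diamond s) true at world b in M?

Recall that \Box ψ holds at a world iff ψ holds at every accessible world, and \Diamond ψ holds iff ψ holds at some accessible world.
At b: \Diamond \Diamond \Box (s \lor \Diamond s) requires \Diamond \Box (s \lor \Diamond s) at some successor in {b, c}.
  \Diamond \Box (s \lor \Diamond s) holds at b, so \Diamond \Diamond \Box (s \lor \Diamond s) is true at b.
    At b: \Diamond \Box (s \lor \Diamond s) requires \Box (s \lor \Diamond s) at some successor in {b, c}.
      \Box (s \lor \Diamond s) holds at b, so \Diamond \Box (s \lor \Diamond s) is true at b.

Yes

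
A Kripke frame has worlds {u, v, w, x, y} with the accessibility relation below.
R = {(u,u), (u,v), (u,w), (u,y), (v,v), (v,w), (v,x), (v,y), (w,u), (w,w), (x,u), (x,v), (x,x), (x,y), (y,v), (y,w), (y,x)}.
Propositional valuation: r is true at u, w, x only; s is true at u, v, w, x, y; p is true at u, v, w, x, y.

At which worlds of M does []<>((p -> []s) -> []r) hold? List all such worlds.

u, w

Let φ = []<>((p -> []s) -> []r). Evaluate φ at each world:
  u (successors {u, v, w, y}): φ is true.
  v (successors {v, w, x, y}): φ is false.
  w (successors {u, w}): φ is true.
  x (successors {u, v, x, y}): φ is false.
  y (successors {v, w, x}): φ is false.
For instance, at y:
  At y: []<>((p -> []s) -> []r) requires <>((p -> []s) -> []r) at every successor {v, w, x}.
    <>((p -> []s) -> []r) fails at x, so []<>((p -> []s) -> []r) is false at y.
      At x: <>((p -> []s) -> []r) requires (p -> []s) -> []r at some successor in {u, v, x, y}.
        At u: (p -> []s) -> []r is false.
        At v: (p -> []s) -> []r is false.
        At x: (p -> []s) -> []r is false.
        At y: (p -> []s) -> []r is false.
      So <>((p -> []s) -> []r) is false at x.
Satisfying worlds: {u, w}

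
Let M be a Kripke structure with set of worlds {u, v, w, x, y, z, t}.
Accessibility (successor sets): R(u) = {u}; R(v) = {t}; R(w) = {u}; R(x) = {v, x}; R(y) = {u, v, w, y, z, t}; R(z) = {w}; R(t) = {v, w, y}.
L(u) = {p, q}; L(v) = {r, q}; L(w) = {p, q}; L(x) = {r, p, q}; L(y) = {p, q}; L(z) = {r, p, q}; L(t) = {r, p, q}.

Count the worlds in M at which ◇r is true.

Recall that ◇ψ holds at a world iff ψ holds at some accessible world.
Let φ = ◇r. Evaluate φ at each world:
  u (successors {u}): φ is false.
  v (successors {t}): φ is true.
  w (successors {u}): φ is false.
  x (successors {v, x}): φ is true.
  y (successors {u, v, w, y, z, t}): φ is true.
  z (successors {w}): φ is false.
  t (successors {v, w, y}): φ is true.
For instance, at z:
  At z: ◇r requires r at some successor in {w}.
    At w: r is false.
  So ◇r is false at z.
Satisfying worlds: {v, x, y, t}

4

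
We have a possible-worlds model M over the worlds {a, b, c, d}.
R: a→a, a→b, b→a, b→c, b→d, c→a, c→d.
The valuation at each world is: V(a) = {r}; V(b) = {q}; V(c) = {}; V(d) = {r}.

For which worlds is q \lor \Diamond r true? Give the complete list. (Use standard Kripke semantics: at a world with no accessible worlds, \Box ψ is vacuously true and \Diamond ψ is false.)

Recall that \Diamond ψ holds at a world iff ψ holds at some accessible world.
Let φ = q \lor \Diamond r. Evaluate φ at each world:
  a (successors {a, b}): φ is true.
  b (successors {a, c, d}): φ is true.
  c (successors {a, d}): φ is true.
  d (successors ∅): φ is false.
For instance, at b:
  At b: q is true, \Diamond r is true, so q \lor \Diamond r is true.
    At b: \Diamond r requires r at some successor in {a, c, d}.
      r holds at a, so \Diamond r is true at b.
Satisfying worlds: {a, b, c}

a, b, c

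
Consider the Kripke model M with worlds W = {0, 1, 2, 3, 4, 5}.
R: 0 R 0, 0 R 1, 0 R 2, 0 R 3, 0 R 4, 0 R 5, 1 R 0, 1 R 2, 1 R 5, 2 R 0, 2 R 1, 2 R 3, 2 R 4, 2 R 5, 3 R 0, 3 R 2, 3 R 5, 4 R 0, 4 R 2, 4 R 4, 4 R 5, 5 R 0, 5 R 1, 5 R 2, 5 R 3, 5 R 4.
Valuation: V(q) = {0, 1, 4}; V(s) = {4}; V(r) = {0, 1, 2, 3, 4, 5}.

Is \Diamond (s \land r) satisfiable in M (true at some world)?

Yes

Let φ = \Diamond (s \land r). Evaluate φ at each world:
  0 (successors {0, 1, 2, 3, 4, 5}): φ is true.
  1 (successors {0, 2, 5}): φ is false.
  2 (successors {0, 1, 3, 4, 5}): φ is true.
  3 (successors {0, 2, 5}): φ is false.
  4 (successors {0, 2, 4, 5}): φ is true.
  5 (successors {0, 1, 2, 3, 4}): φ is true.
Detail at 0 (witness):
  At 0: \Diamond (s \land r) requires s \land r at some successor in {0, 1, 2, 3, 4, 5}.
    s \land r holds at 4, so \Diamond (s \land r) is true at 0.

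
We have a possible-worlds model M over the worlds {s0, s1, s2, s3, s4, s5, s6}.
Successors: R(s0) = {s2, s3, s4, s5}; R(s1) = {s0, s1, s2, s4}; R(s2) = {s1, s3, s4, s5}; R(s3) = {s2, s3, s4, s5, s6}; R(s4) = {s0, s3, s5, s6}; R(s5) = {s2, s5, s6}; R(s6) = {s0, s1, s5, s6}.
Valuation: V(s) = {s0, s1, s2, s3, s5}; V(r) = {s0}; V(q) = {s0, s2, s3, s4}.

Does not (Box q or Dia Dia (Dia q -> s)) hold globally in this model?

Let φ = not (Box q or Dia Dia (Dia q -> s)). Evaluate φ at each world:
  s0 (successors {s2, s3, s4, s5}): φ is false.
  s1 (successors {s0, s1, s2, s4}): φ is false.
  s2 (successors {s1, s3, s4, s5}): φ is false.
  s3 (successors {s2, s3, s4, s5, s6}): φ is false.
  s4 (successors {s0, s3, s5, s6}): φ is false.
  s5 (successors {s2, s5, s6}): φ is false.
  s6 (successors {s0, s1, s5, s6}): φ is false.
Detail at s0 (counterexample):
  At s0: Box q or Dia Dia (Dia q -> s) is true, so not (Box q or Dia Dia (Dia q -> s)) is false.
    At s0: Box q is false, Dia Dia (Dia q -> s) is true, so Box q or Dia Dia (Dia q -> s) is true.
      At s0: Box q requires q at every successor {s2, s3, s4, s5}.
        q fails at s5, so Box q is false at s0.
      At s0: Dia Dia (Dia q -> s) requires Dia (Dia q -> s) at some successor in {s2, s3, s4, s5}.
        Dia (Dia q -> s) holds at s2, so Dia Dia (Dia q -> s) is true at s0.

No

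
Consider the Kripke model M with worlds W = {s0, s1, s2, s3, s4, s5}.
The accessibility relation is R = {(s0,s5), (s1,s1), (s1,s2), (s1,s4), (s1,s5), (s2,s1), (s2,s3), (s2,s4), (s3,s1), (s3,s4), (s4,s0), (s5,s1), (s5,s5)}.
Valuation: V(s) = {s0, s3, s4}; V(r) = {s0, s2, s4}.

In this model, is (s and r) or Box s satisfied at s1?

At s1: s and r is false, Box s is false, so (s and r) or Box s is false.
  At s1: Box s requires s at every successor {s1, s2, s4, s5}.
    s fails at s1, so Box s is false at s1.

No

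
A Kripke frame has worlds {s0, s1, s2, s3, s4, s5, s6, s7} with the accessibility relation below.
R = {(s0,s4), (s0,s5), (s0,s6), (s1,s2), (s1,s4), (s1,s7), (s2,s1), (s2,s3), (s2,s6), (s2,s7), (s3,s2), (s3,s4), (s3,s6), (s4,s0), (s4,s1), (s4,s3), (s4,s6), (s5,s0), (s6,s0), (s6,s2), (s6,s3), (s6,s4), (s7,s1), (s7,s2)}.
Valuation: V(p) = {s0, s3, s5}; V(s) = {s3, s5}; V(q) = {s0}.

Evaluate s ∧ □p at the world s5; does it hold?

Yes

At s5: s is true, □p is true, so s ∧ □p is true.
  At s5: □p requires p at every successor {s0}.
    At s0: p is true.
  So □p is true at s5.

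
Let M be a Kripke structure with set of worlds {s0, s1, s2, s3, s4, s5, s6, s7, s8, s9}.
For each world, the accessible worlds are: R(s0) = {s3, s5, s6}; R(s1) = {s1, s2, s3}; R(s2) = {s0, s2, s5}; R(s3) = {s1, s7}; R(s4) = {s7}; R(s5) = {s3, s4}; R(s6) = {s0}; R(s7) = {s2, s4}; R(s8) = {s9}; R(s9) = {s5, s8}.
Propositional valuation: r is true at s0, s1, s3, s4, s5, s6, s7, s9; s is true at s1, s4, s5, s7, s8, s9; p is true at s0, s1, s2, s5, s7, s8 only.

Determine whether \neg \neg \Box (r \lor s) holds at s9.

Yes

Recall that \Box ψ holds at a world iff ψ holds at every accessible world, and \Diamond ψ holds iff ψ holds at some accessible world.
At s9: \neg \Box (r \lor s) is false, so \neg \neg \Box (r \lor s) is true.
  At s9: \Box (r \lor s) is true, so \neg \Box (r \lor s) is false.
    At s9: \Box (r \lor s) requires r \lor s at every successor {s5, s8}.
      At s5: r \lor s is true.
      At s8: r \lor s is true.
    So \Box (r \lor s) is true at s9.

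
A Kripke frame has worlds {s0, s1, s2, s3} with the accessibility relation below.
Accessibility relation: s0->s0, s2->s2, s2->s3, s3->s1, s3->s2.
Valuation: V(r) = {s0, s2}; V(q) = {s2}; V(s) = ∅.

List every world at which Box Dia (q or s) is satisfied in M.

s1, s2

Let φ = Box Dia (q or s). Evaluate φ at each world:
  s0 (successors {s0}): φ is false.
  s1 (successors ∅): φ is true.
  s2 (successors {s2, s3}): φ is true.
  s3 (successors {s1, s2}): φ is false.
For instance, at s2:
  At s2: Box Dia (q or s) requires Dia (q or s) at every successor {s2, s3}.
      At s2: Dia (q or s) requires q or s at some successor in {s2, s3}.
        q or s holds at s2, so Dia (q or s) is true at s2.
      At s3: Dia (q or s) requires q or s at some successor in {s1, s2}.
        q or s holds at s2, so Dia (q or s) is true at s3.
  So Box Dia (q or s) is true at s2.
Satisfying worlds: {s1, s2}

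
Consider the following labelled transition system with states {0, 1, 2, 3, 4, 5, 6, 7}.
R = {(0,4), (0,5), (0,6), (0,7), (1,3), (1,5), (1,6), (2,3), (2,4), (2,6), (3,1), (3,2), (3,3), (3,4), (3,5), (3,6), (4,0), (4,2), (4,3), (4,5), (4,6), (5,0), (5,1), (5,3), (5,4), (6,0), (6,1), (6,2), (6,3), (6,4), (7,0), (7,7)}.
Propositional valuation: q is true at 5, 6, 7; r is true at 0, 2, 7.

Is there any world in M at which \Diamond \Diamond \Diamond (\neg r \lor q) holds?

Yes

Recall that \Diamond ψ holds at a world iff ψ holds at some accessible world.
Let φ = \Diamond \Diamond \Diamond (\neg r \lor q). Evaluate φ at each world:
  0 (successors {4, 5, 6, 7}): φ is true.
  1 (successors {3, 5, 6}): φ is true.
  2 (successors {3, 4, 6}): φ is true.
  3 (successors {1, 2, 3, 4, 5, 6}): φ is true.
  4 (successors {0, 2, 3, 5, 6}): φ is true.
  5 (successors {0, 1, 3, 4}): φ is true.
  6 (successors {0, 1, 2, 3, 4}): φ is true.
  7 (successors {0, 7}): φ is true.
Detail at 0 (witness):
  At 0: \Diamond \Diamond \Diamond (\neg r \lor q) requires \Diamond \Diamond (\neg r \lor q) at some successor in {4, 5, 6, 7}.
    \Diamond \Diamond (\neg r \lor q) holds at 4, so \Diamond \Diamond \Diamond (\neg r \lor q) is true at 0.
      At 4: \Diamond \Diamond (\neg r \lor q) requires \Diamond (\neg r \lor q) at some successor in {0, 2, 3, 5, 6}.
        \Diamond (\neg r \lor q) holds at 0, so \Diamond \Diamond (\neg r \lor q) is true at 4.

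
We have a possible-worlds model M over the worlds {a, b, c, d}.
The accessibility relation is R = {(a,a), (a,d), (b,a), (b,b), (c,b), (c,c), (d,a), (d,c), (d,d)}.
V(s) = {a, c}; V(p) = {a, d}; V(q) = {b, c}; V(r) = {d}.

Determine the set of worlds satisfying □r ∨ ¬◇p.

Let φ = □r ∨ ¬◇p. Evaluate φ at each world:
  a (successors {a, d}): φ is false.
  b (successors {a, b}): φ is false.
  c (successors {b, c}): φ is true.
  d (successors {a, c, d}): φ is false.
For instance, at a:
  At a: □r is false, ¬◇p is false, so □r ∨ ¬◇p is false.
    At a: □r requires r at every successor {a, d}.
      r fails at a, so □r is false at a.
    At a: ◇p is true, so ¬◇p is false.
      At a: ◇p requires p at some successor in {a, d}.
        p holds at a, so ◇p is true at a.
Satisfying worlds: {c}

c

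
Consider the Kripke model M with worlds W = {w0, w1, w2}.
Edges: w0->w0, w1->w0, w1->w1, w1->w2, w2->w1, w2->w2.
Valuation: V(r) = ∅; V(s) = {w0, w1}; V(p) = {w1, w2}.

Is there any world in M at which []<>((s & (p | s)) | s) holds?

Let φ = []<>((s & (p | s)) | s). Evaluate φ at each world:
  w0 (successors {w0}): φ is true.
  w1 (successors {w0, w1, w2}): φ is true.
  w2 (successors {w1, w2}): φ is true.
Detail at w0 (witness):
  At w0: []<>((s & (p | s)) | s) requires <>((s & (p | s)) | s) at every successor {w0}.
      At w0: <>((s & (p | s)) | s) requires (s & (p | s)) | s at some successor in {w0}.
        (s & (p | s)) | s holds at w0, so <>((s & (p | s)) | s) is true at w0.
  So []<>((s & (p | s)) | s) is true at w0.

Yes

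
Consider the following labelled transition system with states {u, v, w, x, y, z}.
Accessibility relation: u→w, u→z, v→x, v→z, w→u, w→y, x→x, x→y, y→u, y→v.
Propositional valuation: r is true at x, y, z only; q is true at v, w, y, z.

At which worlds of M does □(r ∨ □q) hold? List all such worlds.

v, w, x, z

Let φ = □(r ∨ □q). Evaluate φ at each world:
  u (successors {w, z}): φ is false.
  v (successors {x, z}): φ is true.
  w (successors {u, y}): φ is true.
  x (successors {x, y}): φ is true.
  y (successors {u, v}): φ is false.
  z (successors ∅): φ is true.
For instance, at w:
  At w: □(r ∨ □q) requires r ∨ □q at every successor {u, y}.
      At u: r is false, □q is true, so r ∨ □q is true.
      At y: r is true, □q is false, so r ∨ □q is true.
  So □(r ∨ □q) is true at w.
Satisfying worlds: {v, w, x, z}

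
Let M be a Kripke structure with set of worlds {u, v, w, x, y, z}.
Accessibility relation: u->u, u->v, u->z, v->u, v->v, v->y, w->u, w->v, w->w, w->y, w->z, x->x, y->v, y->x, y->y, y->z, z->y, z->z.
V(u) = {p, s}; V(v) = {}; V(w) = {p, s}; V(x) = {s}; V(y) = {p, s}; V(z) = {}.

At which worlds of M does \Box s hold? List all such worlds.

x

Recall that \Box ψ holds at a world iff ψ holds at every accessible world, and \Diamond ψ holds iff ψ holds at some accessible world.
Let φ = \Box s. Evaluate φ at each world:
  u (successors {u, v, z}): φ is false.
  v (successors {u, v, y}): φ is false.
  w (successors {u, v, w, y, z}): φ is false.
  x (successors {x}): φ is true.
  y (successors {v, x, y, z}): φ is false.
  z (successors {y, z}): φ is false.
For instance, at x:
  At x: \Box s requires s at every successor {x}.
    At x: s is true.
  So \Box s is true at x.
Satisfying worlds: {x}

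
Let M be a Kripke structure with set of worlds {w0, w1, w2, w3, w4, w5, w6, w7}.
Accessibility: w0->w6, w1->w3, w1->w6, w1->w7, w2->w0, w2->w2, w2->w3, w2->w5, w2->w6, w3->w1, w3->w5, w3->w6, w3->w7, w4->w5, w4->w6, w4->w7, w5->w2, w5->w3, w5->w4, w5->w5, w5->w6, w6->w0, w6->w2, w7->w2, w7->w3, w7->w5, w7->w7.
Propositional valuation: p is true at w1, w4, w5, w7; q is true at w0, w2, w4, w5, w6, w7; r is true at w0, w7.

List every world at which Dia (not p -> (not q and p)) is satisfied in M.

Let φ = Dia (not p -> (not q and p)). Evaluate φ at each world:
  w0 (successors {w6}): φ is false.
  w1 (successors {w3, w6, w7}): φ is true.
  w2 (successors {w0, w2, w3, w5, w6}): φ is true.
  w3 (successors {w1, w5, w6, w7}): φ is true.
  w4 (successors {w5, w6, w7}): φ is true.
  w5 (successors {w2, w3, w4, w5, w6}): φ is true.
  w6 (successors {w0, w2}): φ is false.
  w7 (successors {w2, w3, w5, w7}): φ is true.
For instance, at w4:
  At w4: Dia (not p -> (not q and p)) requires not p -> (not q and p) at some successor in {w5, w6, w7}.
    not p -> (not q and p) holds at w5, so Dia (not p -> (not q and p)) is true at w4.
Satisfying worlds: {w1, w2, w3, w4, w5, w7}

w1, w2, w3, w4, w5, w7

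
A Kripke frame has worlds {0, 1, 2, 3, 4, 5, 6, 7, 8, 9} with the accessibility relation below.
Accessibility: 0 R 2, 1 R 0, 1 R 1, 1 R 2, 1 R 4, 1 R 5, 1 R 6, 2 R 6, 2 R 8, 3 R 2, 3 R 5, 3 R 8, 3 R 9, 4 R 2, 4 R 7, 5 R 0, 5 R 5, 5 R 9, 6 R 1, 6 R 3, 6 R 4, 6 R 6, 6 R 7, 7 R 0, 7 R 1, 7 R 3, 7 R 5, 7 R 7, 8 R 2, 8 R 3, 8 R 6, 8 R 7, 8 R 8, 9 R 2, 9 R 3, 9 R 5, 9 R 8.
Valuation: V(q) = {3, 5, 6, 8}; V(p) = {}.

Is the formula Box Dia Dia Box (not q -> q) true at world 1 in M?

No

At 1: Box Dia Dia Box (not q -> q) requires Dia Dia Box (not q -> q) at every successor {0, 1, 2, 4, 5, 6}.
  Dia Dia Box (not q -> q) fails at 0, so Box Dia Dia Box (not q -> q) is false at 1.
    At 0: Dia Dia Box (not q -> q) requires Dia Box (not q -> q) at some successor in {2}.
      At 2: Dia Box (not q -> q) is false.
    So Dia Dia Box (not q -> q) is false at 0.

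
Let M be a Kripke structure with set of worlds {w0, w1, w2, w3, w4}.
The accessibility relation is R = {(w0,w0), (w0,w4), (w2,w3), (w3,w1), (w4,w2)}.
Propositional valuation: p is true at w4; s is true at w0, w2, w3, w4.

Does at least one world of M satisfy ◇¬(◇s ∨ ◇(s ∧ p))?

Let φ = ◇¬(◇s ∨ ◇(s ∧ p)). Evaluate φ at each world:
  w0 (successors {w0, w4}): φ is false.
  w1 (successors ∅): φ is false.
  w2 (successors {w3}): φ is true.
  w3 (successors {w1}): φ is true.
  w4 (successors {w2}): φ is false.
Detail at w2 (witness):
  At w2: ◇¬(◇s ∨ ◇(s ∧ p)) requires ¬(◇s ∨ ◇(s ∧ p)) at some successor in {w3}.
    ¬(◇s ∨ ◇(s ∧ p)) holds at w3, so ◇¬(◇s ∨ ◇(s ∧ p)) is true at w2.
      At w3: ◇s ∨ ◇(s ∧ p) is false, so ¬(◇s ∨ ◇(s ∧ p)) is true.

Yes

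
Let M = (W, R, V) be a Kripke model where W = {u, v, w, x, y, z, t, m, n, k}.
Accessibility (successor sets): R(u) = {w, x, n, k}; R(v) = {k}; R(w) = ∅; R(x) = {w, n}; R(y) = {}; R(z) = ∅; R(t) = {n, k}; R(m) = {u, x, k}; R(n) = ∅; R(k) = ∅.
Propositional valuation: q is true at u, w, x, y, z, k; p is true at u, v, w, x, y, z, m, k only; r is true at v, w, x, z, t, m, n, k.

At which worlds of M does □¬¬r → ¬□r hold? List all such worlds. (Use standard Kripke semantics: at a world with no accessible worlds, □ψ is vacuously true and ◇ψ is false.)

m

Let φ = □¬¬r → ¬□r. Evaluate φ at each world:
  u (successors {w, x, n, k}): φ is false.
  v (successors {k}): φ is false.
  w (successors ∅): φ is false.
  x (successors {w, n}): φ is false.
  y (successors ∅): φ is false.
  z (successors ∅): φ is false.
  t (successors {n, k}): φ is false.
  m (successors {u, x, k}): φ is true.
  n (successors ∅): φ is false.
  k (successors ∅): φ is false.
For instance, at u:
  At u: □¬¬r is true, ¬□r is false, so □¬¬r → ¬□r is false.
    At u: □¬¬r requires ¬¬r at every successor {w, x, n, k}.
      At w: ¬¬r is true.
      At x: ¬¬r is true.
      At n: ¬¬r is true.
      At k: ¬¬r is true.
    So □¬¬r is true at u.
    At u: □r is true, so ¬□r is false.
      At u: □r requires r at every successor {w, x, n, k}.
        At w: r is true.
        At x: r is true.
        At n: r is true.
        At k: r is true.
      So □r is true at u.
Satisfying worlds: {m}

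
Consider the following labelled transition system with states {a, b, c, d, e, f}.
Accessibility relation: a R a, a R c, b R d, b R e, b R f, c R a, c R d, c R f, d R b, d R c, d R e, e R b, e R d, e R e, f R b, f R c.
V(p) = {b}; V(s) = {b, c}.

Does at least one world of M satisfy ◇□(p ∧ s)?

Recall that □ψ holds at a world iff ψ holds at every accessible world, and ◇ψ holds iff ψ holds at some accessible world.
Let φ = ◇□(p ∧ s). Evaluate φ at each world:
  a (successors {a, c}): φ is false.
  b (successors {d, e, f}): φ is false.
  c (successors {a, d, f}): φ is false.
  d (successors {b, c, e}): φ is false.
  e (successors {b, d, e}): φ is false.
  f (successors {b, c}): φ is false.
For instance, at f:
  At f: ◇□(p ∧ s) requires □(p ∧ s) at some successor in {b, c}.
    At b: □(p ∧ s) is false.
    At c: □(p ∧ s) is false.
  So ◇□(p ∧ s) is false at f.

No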